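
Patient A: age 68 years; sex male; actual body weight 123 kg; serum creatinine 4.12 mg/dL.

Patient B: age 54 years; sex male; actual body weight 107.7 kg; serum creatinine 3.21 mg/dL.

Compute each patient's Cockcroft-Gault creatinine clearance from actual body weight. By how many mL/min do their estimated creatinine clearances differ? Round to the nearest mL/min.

Patient A: CrCl = (140 − 68) × 123 / (72 × 4.12) = 8856.0 / 296.64 ≈ 29.9 mL/min
Patient B: CrCl = (140 − 54) × 107.7 / (72 × 3.21) = 9262.2 / 231.12 ≈ 40.1 mL/min
|29.9 − 40.1| = 10.2 mL/min

10 mL/min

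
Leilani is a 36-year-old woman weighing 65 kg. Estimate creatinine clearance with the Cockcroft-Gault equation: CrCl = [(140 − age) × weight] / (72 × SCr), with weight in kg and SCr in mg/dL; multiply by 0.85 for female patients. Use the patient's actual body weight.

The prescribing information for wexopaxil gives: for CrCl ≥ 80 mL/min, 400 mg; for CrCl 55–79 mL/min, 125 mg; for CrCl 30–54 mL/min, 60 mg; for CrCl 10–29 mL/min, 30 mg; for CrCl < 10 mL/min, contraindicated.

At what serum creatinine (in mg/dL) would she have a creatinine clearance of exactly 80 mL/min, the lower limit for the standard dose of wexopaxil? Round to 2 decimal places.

Standard dose requires CrCl ≥ 80 mL/min.
Set (140 − 36) × 65 × 0.85 / (72 × SCr) = 80
SCr = (140 − 36) × 65 × 0.85 / (72 × 80) = 0.998 mg/dL

1.00 mg/dL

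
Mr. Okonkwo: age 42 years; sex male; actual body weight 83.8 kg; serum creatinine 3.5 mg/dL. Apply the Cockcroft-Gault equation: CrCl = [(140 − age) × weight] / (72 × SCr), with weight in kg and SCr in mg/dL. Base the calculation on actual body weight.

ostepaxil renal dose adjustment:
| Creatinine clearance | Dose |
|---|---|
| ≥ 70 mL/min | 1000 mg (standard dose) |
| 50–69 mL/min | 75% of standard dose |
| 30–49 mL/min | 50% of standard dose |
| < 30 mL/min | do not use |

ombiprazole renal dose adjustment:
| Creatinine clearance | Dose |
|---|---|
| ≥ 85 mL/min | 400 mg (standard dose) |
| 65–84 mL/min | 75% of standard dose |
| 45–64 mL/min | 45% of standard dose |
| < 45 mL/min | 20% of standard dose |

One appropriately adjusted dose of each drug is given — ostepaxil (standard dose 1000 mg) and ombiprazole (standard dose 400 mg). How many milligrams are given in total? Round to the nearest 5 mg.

580 mg

CrCl = (140 − 42) × 83.8 / (72 × 3.5) = 8212.4 / 252.00 ≈ 32.6 mL/min
CrCl ≈ 33 mL/min.
ostepaxil: 30–49 mL/min → 50% of 1000 mg = 500 mg.
ombiprazole: < 45 mL/min → 20% of 400 mg = 80 mg.
Total = 500 + 80 = 580 mg.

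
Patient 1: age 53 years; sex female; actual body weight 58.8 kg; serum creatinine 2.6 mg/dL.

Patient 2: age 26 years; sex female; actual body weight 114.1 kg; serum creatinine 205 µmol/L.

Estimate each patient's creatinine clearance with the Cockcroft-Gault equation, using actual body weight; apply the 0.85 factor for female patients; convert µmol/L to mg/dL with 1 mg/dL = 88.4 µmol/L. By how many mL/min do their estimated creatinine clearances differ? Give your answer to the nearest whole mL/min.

43 mL/min

Patient 1: CrCl = (140 − 53) × 58.8 / (72 × 2.6) × 0.85 = 5115.6 / 187.20 × 0.85 ≈ 23.2 mL/min
Patient 2: SCr = 205 / 88.4 = 2.319 mg/dL
Patient 2: CrCl = (140 − 26) × 114.1 / (72 × 2.319) × 0.85 = 13007.4 / 166.97 × 0.85 ≈ 66.2 mL/min
|23.2 − 66.2| = 43.0 mL/min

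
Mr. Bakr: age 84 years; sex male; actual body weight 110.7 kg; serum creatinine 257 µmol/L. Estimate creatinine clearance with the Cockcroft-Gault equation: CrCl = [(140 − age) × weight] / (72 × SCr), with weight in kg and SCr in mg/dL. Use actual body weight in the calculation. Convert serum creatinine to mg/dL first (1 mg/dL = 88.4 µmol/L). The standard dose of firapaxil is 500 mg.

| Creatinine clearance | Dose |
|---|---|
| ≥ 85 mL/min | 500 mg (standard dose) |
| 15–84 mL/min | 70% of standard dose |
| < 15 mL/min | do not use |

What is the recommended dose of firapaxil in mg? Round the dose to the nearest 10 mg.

SCr = 257 / 88.4 = 2.907 mg/dL
CrCl = (140 − 84) × 110.7 / (72 × 2.907) = 6199.2 / 209.30 ≈ 29.6 mL/min
CrCl ≈ 30 mL/min → bracket 15–84 mL/min.
70% of 500 mg = 350 mg

350 mg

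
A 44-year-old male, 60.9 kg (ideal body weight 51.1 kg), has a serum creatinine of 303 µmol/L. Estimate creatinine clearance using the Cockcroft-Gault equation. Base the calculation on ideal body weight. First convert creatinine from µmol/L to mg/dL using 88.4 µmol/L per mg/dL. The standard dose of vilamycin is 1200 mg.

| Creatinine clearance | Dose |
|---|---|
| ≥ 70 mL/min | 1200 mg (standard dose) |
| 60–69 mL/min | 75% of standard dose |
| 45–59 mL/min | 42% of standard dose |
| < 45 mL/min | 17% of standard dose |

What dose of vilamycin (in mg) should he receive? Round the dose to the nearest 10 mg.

200 mg

SCr = 303 / 88.4 = 3.428 mg/dL
CrCl = (140 − 44) × 51.1 / (72 × 3.428) = 4905.6 / 246.82 ≈ 19.9 mL/min
CrCl ≈ 20 mL/min → bracket < 45 mL/min.
17% of 1200 mg = 204 mg → 200 mg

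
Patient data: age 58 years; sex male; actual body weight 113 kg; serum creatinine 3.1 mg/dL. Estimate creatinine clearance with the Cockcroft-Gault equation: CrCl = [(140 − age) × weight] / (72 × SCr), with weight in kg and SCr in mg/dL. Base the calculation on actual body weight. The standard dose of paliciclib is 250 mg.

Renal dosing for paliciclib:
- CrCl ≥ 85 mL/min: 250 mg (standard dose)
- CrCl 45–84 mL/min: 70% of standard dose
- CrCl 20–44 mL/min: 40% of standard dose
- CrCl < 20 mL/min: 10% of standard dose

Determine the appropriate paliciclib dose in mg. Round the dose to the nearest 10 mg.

CrCl = (140 − 58) × 113 / (72 × 3.1) = 9266.0 / 223.20 ≈ 41.5 mL/min
CrCl ≈ 42 mL/min → bracket 20–44 mL/min.
40% of 250 mg = 100 mg

100 mg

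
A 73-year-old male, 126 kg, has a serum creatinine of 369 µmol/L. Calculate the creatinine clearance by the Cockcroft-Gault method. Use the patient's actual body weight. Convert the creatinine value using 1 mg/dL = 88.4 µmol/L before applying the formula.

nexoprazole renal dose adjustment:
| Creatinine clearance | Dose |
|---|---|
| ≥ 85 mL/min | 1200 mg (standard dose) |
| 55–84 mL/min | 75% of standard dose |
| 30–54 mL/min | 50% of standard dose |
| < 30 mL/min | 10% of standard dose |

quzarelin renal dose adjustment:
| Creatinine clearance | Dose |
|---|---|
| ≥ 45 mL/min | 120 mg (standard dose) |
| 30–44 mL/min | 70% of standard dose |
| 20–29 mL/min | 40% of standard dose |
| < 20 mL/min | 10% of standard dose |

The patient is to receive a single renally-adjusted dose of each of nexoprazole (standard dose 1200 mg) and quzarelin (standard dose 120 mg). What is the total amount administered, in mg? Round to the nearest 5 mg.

SCr = 369 / 88.4 = 4.174 mg/dL
CrCl = (140 − 73) × 126 / (72 × 4.174) = 8442.0 / 300.53 ≈ 28.1 mL/min
CrCl ≈ 28 mL/min.
nexoprazole: < 30 mL/min → 10% of 1200 mg = 120 mg.
quzarelin: 20–29 mL/min → 40% of 120 mg = 48 mg.
Total = 120 + 48 = 168 mg.

170 mg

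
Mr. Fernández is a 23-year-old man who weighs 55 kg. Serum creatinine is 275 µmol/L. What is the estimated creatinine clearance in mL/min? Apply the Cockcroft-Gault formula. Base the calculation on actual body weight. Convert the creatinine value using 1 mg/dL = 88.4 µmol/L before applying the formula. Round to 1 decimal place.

28.7 mL/min

SCr = 275 / 88.4 = 3.111 mg/dL
CrCl = (140 − 23) × 55 / (72 × 3.111) = 6435.0 / 223.99 ≈ 28.7 mL/min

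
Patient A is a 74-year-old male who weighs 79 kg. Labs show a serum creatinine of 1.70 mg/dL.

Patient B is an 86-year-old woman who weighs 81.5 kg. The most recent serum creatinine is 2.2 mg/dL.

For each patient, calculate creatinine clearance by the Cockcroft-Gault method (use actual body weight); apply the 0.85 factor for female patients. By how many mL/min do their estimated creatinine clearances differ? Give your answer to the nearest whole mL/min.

Patient A: CrCl = (140 − 74) × 79 / (72 × 1.7) = 5214.0 / 122.40 ≈ 42.6 mL/min
Patient B: CrCl = (140 − 86) × 81.5 / (72 × 2.2) × 0.85 = 4401.0 / 158.40 × 0.85 ≈ 23.6 mL/min
|42.6 − 23.6| = 19.0 mL/min

19 mL/min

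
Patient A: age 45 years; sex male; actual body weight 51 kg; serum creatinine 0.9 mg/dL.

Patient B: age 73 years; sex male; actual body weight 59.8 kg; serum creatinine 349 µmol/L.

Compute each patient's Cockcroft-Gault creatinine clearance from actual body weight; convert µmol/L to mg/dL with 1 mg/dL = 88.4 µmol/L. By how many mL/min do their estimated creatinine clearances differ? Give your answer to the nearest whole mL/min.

61 mL/min

Patient A: CrCl = (140 − 45) × 51 / (72 × 0.9) = 4845.0 / 64.80 ≈ 74.8 mL/min
Patient B: SCr = 349 / 88.4 = 3.948 mg/dL
Patient B: CrCl = (140 − 73) × 59.8 / (72 × 3.948) = 4006.6 / 284.26 ≈ 14.1 mL/min
|74.8 − 14.1| = 60.7 mL/min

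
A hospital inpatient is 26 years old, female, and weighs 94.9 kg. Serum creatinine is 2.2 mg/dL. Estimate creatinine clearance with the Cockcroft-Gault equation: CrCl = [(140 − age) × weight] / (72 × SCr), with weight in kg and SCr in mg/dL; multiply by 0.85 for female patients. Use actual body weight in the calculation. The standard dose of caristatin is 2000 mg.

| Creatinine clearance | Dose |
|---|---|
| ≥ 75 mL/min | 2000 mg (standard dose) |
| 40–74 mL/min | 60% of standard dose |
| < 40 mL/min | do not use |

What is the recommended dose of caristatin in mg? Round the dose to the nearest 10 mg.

1200 mg

CrCl = (140 − 26) × 94.9 / (72 × 2.2) × 0.85 = 10818.6 / 158.40 × 0.85 ≈ 58.1 mL/min
CrCl ≈ 58 mL/min → bracket 40–74 mL/min.
60% of 2000 mg = 1200 mg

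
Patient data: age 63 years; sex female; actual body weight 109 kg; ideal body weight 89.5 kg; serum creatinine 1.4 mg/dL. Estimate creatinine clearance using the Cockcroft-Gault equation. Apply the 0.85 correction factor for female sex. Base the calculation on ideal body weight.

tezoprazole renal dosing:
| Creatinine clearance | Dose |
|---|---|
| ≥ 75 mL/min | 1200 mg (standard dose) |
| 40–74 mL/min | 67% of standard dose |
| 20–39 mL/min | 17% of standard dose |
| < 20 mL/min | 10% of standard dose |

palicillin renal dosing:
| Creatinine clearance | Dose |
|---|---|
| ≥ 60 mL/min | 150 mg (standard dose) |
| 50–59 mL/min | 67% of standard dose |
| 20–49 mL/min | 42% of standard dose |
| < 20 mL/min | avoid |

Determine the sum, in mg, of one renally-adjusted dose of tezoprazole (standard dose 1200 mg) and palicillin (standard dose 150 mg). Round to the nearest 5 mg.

905 mg

CrCl = (140 − 63) × 89.5 / (72 × 1.4) × 0.85 = 6891.5 / 100.80 × 0.85 ≈ 58.1 mL/min
CrCl ≈ 58 mL/min.
tezoprazole: 40–74 mL/min → 67% of 1200 mg = 804 mg.
palicillin: 50–59 mL/min → 67% of 150 mg = 100.5 mg.
Total = 804 + 100.5 = 904.5 mg.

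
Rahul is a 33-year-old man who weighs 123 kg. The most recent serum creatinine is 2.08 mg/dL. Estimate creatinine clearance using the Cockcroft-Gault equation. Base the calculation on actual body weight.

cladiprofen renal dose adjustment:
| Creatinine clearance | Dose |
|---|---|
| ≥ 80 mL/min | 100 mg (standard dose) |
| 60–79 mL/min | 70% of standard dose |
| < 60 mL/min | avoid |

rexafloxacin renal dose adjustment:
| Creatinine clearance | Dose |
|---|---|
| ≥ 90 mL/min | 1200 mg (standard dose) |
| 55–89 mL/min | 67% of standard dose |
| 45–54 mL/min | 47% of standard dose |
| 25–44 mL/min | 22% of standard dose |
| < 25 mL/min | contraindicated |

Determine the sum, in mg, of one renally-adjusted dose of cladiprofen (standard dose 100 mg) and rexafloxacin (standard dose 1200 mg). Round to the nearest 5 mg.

905 mg

CrCl = (140 − 33) × 123 / (72 × 2.08) = 13161.0 / 149.76 ≈ 87.9 mL/min
CrCl ≈ 88 mL/min.
cladiprofen: ≥ 80 mL/min → 100% of 100 mg = 100 mg.
rexafloxacin: 55–89 mL/min → 67% of 1200 mg = 804 mg.
Total = 100 + 804 = 904 mg.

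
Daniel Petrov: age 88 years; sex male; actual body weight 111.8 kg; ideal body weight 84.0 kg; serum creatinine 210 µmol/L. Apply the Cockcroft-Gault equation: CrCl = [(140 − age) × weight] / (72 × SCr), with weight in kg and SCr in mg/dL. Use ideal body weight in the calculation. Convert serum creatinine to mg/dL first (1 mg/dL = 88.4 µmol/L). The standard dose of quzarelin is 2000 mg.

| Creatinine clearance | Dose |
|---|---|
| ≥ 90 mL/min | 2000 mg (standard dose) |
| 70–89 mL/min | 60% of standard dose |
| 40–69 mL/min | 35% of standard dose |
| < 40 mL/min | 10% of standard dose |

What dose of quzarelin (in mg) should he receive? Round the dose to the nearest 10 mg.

200 mg

SCr = 210 / 88.4 = 2.376 mg/dL
CrCl = (140 − 88) × 84 / (72 × 2.376) = 4368.0 / 171.07 ≈ 25.5 mL/min
CrCl ≈ 26 mL/min → bracket < 40 mL/min.
10% of 2000 mg = 200 mg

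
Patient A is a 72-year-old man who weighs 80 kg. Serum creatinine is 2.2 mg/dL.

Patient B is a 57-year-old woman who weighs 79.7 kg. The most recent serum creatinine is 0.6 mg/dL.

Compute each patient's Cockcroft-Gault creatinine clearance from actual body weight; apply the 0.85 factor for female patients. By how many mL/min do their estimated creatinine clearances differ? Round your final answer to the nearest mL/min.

Patient A: CrCl = (140 − 72) × 80 / (72 × 2.2) = 5440.0 / 158.40 ≈ 34.3 mL/min
Patient B: CrCl = (140 − 57) × 79.7 / (72 × 0.6) × 0.85 = 6615.1 / 43.20 × 0.85 ≈ 130.2 mL/min
|34.3 − 130.2| = 95.9 mL/min

96 mL/min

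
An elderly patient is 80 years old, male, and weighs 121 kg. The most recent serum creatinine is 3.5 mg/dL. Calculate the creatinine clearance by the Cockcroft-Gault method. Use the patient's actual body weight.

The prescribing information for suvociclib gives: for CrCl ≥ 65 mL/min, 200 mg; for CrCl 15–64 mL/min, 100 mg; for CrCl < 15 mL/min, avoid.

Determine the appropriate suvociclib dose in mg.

CrCl = (140 − 80) × 121 / (72 × 3.5) = 7260.0 / 252.00 ≈ 28.8 mL/min
CrCl ≈ 29 mL/min → bracket 15–64 mL/min.
Dose for this bracket: 100 mg.

100 mg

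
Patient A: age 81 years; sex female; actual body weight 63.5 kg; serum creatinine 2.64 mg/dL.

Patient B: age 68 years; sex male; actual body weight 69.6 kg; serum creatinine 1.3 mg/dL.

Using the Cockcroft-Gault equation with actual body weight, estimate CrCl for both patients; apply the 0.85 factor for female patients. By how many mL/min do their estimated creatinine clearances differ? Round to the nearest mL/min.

37 mL/min

Patient A: CrCl = (140 − 81) × 63.5 / (72 × 2.64) × 0.85 = 3746.5 / 190.08 × 0.85 ≈ 16.8 mL/min
Patient B: CrCl = (140 − 68) × 69.6 / (72 × 1.3) = 5011.2 / 93.60 ≈ 53.5 mL/min
|16.8 − 53.5| = 36.7 mL/min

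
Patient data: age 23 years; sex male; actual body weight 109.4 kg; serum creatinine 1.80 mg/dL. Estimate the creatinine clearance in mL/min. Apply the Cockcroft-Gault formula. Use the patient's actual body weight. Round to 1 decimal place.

98.8 mL/min

CrCl = (140 − 23) × 109.4 / (72 × 1.8) = 12799.8 / 129.60 ≈ 98.8 mL/min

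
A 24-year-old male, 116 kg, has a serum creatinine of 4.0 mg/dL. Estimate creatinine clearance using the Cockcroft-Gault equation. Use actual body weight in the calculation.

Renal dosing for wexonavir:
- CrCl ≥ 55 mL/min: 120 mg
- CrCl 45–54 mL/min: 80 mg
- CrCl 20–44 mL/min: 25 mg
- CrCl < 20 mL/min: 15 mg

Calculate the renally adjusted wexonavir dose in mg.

CrCl = (140 − 24) × 116 / (72 × 4) = 13456.0 / 288.00 ≈ 46.7 mL/min
CrCl ≈ 47 mL/min → bracket 45–54 mL/min.
Dose for this bracket: 80 mg.

80 mg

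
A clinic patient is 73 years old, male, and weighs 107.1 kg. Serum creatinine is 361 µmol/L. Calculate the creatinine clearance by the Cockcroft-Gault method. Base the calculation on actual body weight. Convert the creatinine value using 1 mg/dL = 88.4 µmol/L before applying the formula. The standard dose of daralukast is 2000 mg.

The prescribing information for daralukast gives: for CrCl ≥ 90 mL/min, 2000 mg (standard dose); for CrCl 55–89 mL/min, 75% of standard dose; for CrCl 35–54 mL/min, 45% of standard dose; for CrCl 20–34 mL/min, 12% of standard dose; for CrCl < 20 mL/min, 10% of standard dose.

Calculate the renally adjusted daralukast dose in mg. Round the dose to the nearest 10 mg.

SCr = 361 / 88.4 = 4.084 mg/dL
CrCl = (140 − 73) × 107.1 / (72 × 4.084) = 7175.7 / 294.05 ≈ 24.4 mL/min
CrCl ≈ 24 mL/min → bracket 20–34 mL/min.
12% of 2000 mg = 240 mg

240 mg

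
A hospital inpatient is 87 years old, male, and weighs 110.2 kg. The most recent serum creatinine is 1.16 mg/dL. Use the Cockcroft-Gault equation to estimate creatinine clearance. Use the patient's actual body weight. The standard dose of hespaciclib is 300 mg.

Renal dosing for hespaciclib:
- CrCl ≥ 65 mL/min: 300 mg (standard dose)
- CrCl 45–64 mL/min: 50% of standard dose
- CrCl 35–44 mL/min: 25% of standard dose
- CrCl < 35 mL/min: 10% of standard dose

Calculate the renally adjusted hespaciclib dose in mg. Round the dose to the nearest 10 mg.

300 mg

CrCl = (140 − 87) × 110.2 / (72 × 1.16) = 5840.6 / 83.52 ≈ 69.9 mL/min
CrCl ≈ 70 mL/min → bracket ≥ 65 mL/min.
100% of 300 mg = 300 mg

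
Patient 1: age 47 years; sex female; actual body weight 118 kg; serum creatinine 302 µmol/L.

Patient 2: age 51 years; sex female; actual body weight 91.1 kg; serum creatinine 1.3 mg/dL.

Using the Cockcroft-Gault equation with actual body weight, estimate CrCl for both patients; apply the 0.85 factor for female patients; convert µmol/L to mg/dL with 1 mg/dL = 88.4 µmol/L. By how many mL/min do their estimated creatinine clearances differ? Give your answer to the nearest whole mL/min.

36 mL/min

Patient 1: SCr = 302 / 88.4 = 3.416 mg/dL
Patient 1: CrCl = (140 − 47) × 118 / (72 × 3.416) × 0.85 = 10974.0 / 245.95 × 0.85 ≈ 37.9 mL/min
Patient 2: CrCl = (140 − 51) × 91.1 / (72 × 1.3) × 0.85 = 8107.9 / 93.60 × 0.85 ≈ 73.6 mL/min
|37.9 − 73.6| = 35.7 mL/min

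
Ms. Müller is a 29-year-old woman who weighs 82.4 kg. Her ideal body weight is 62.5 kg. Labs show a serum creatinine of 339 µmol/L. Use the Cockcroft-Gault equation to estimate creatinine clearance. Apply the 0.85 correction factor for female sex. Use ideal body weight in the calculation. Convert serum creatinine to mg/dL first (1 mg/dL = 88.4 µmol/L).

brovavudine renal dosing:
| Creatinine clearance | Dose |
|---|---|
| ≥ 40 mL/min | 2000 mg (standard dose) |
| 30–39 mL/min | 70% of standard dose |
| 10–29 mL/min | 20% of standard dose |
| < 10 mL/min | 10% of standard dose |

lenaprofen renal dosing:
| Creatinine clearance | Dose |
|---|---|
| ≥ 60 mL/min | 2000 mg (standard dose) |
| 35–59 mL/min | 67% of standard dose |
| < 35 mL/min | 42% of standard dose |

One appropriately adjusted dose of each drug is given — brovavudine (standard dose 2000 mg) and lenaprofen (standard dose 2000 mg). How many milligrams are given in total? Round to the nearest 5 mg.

1240 mg

SCr = 339 / 88.4 = 3.835 mg/dL
CrCl = (140 − 29) × 62.5 / (72 × 3.835) × 0.85 = 6937.5 / 276.12 × 0.85 ≈ 21.4 mL/min
CrCl ≈ 21 mL/min.
brovavudine: 10–29 mL/min → 20% of 2000 mg = 400 mg.
lenaprofen: < 35 mL/min → 42% of 2000 mg = 840 mg.
Total = 400 + 840 = 1240 mg.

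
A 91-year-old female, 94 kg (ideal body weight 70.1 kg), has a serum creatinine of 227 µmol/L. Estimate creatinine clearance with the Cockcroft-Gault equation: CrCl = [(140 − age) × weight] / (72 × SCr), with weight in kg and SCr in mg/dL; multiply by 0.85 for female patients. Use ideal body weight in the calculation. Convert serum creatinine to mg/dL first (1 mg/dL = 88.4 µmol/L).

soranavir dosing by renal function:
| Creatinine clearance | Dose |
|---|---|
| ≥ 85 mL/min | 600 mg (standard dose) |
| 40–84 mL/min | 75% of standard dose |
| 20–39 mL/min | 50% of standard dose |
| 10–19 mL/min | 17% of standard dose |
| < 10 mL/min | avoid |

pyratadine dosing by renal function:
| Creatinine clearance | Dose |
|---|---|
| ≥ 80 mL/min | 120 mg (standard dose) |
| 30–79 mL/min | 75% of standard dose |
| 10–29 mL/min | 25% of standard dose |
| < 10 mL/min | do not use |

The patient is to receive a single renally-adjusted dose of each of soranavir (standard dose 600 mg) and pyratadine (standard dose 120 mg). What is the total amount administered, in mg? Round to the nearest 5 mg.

130 mg

SCr = 227 / 88.4 = 2.568 mg/dL
CrCl = (140 − 91) × 70.1 / (72 × 2.568) × 0.85 = 3434.9 / 184.90 × 0.85 ≈ 15.8 mL/min
CrCl ≈ 16 mL/min.
soranavir: 10–19 mL/min → 17% of 600 mg = 102 mg.
pyratadine: 10–29 mL/min → 25% of 120 mg = 30 mg.
Total = 102 + 30 = 132 mg.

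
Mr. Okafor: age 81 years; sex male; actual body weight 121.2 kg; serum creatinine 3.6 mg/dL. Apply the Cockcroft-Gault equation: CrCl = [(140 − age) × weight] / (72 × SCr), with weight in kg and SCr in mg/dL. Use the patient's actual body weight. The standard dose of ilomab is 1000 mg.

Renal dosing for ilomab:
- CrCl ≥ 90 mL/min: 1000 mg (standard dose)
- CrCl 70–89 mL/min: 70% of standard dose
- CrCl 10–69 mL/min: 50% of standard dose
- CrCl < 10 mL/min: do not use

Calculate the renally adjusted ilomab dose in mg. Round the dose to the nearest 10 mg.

CrCl = (140 − 81) × 121.2 / (72 × 3.6) = 7150.8 / 259.20 ≈ 27.6 mL/min
CrCl ≈ 28 mL/min → bracket 10–69 mL/min.
50% of 1000 mg = 500 mg

500 mg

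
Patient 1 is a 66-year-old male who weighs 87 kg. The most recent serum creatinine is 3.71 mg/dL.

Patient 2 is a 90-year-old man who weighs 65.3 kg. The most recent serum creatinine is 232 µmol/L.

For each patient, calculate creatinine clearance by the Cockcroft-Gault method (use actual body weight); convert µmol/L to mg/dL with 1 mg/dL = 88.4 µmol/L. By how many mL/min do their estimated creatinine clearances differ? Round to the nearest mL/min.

7 mL/min

Patient 1: CrCl = (140 − 66) × 87 / (72 × 3.71) = 6438.0 / 267.12 ≈ 24.1 mL/min
Patient 2: SCr = 232 / 88.4 = 2.624 mg/dL
Patient 2: CrCl = (140 − 90) × 65.3 / (72 × 2.624) = 3265.0 / 188.93 ≈ 17.3 mL/min
|24.1 − 17.3| = 6.8 mL/min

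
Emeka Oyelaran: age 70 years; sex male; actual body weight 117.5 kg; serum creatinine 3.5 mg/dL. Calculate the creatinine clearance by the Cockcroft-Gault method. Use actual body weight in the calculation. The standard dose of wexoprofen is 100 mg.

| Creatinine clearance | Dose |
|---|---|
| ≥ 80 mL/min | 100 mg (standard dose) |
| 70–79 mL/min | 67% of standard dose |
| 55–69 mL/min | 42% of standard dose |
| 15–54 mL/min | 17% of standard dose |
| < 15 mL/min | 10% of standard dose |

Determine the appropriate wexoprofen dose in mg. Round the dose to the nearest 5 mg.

15 mg

CrCl = (140 − 70) × 117.5 / (72 × 3.5) = 8225.0 / 252.00 ≈ 32.6 mL/min
CrCl ≈ 33 mL/min → bracket 15–54 mL/min.
17% of 100 mg = 17 mg → 15 mg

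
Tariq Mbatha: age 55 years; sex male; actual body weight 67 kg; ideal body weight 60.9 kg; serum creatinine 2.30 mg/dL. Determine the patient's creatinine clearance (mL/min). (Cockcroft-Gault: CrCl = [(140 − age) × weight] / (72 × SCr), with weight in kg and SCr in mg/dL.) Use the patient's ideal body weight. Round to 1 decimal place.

CrCl = (140 − 55) × 60.9 / (72 × 2.3) = 5176.5 / 165.60 ≈ 31.3 mL/min

31.3 mL/min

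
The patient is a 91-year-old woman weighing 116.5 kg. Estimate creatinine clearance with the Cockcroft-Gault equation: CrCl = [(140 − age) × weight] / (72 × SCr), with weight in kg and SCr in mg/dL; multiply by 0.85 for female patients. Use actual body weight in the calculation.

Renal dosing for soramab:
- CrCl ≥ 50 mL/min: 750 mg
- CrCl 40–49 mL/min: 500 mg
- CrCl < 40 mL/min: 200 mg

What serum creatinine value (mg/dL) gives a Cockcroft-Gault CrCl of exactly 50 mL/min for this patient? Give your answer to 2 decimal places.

Standard dose requires CrCl ≥ 50 mL/min.
Set (140 − 91) × 116.5 × 0.85 / (72 × SCr) = 50
SCr = (140 − 91) × 116.5 × 0.85 / (72 × 50) = 1.348 mg/dL

1.35 mg/dL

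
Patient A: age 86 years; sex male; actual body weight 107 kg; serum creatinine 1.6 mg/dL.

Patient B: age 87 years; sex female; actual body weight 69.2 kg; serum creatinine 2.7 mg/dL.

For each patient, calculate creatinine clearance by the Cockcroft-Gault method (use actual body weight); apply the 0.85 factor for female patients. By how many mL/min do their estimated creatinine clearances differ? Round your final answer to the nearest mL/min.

34 mL/min

Patient A: CrCl = (140 − 86) × 107 / (72 × 1.6) = 5778.0 / 115.20 ≈ 50.2 mL/min
Patient B: CrCl = (140 − 87) × 69.2 / (72 × 2.7) × 0.85 = 3667.6 / 194.40 × 0.85 ≈ 16.0 mL/min
|50.2 − 16.0| = 34.2 mL/min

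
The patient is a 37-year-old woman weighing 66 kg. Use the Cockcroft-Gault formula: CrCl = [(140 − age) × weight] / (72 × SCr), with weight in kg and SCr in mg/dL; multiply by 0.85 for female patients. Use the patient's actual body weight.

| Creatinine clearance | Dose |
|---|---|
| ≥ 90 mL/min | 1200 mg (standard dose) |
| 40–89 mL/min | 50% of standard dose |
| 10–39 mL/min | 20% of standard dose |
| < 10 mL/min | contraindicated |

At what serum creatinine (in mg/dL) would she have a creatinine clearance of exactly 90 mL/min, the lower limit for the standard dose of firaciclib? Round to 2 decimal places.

0.89 mg/dL

Standard dose requires CrCl ≥ 90 mL/min.
Set (140 − 37) × 66 × 0.85 / (72 × SCr) = 90
SCr = (140 − 37) × 66 × 0.85 / (72 × 90) = 0.892 mg/dL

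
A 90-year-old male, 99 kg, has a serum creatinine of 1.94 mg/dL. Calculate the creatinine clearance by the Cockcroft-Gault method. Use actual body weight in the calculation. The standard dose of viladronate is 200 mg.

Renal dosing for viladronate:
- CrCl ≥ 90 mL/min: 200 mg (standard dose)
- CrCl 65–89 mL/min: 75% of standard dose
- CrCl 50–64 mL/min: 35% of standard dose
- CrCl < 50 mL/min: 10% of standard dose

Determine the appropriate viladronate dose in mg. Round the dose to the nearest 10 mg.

20 mg

CrCl = (140 − 90) × 99 / (72 × 1.94) = 4950.0 / 139.68 ≈ 35.4 mL/min
CrCl ≈ 35 mL/min → bracket < 50 mL/min.
10% of 200 mg = 20 mg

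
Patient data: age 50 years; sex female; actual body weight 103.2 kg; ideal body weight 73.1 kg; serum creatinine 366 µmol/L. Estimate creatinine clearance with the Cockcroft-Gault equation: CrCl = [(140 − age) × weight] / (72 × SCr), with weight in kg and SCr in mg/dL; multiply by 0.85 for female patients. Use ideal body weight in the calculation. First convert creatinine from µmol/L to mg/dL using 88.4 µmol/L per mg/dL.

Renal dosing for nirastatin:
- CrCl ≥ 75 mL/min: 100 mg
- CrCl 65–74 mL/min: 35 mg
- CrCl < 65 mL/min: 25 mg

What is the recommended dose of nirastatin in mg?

SCr = 366 / 88.4 = 4.14 mg/dL
CrCl = (140 − 50) × 73.1 / (72 × 4.14) × 0.85 = 6579.0 / 298.08 × 0.85 ≈ 18.8 mL/min
CrCl ≈ 19 mL/min → bracket < 65 mL/min.
Dose for this bracket: 25 mg.

25 mg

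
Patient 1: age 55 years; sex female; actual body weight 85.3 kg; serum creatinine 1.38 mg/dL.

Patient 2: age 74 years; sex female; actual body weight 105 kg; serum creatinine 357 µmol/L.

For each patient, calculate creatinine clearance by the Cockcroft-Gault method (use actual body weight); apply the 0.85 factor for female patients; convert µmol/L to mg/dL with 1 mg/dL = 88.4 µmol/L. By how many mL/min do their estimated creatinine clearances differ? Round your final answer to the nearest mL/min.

Patient 1: CrCl = (140 − 55) × 85.3 / (72 × 1.38) × 0.85 = 7250.5 / 99.36 × 0.85 ≈ 62.0 mL/min
Patient 2: SCr = 357 / 88.4 = 4.038 mg/dL
Patient 2: CrCl = (140 − 74) × 105 / (72 × 4.038) × 0.85 = 6930.0 / 290.74 × 0.85 ≈ 20.3 mL/min
|62.0 − 20.3| = 41.7 mL/min

42 mL/min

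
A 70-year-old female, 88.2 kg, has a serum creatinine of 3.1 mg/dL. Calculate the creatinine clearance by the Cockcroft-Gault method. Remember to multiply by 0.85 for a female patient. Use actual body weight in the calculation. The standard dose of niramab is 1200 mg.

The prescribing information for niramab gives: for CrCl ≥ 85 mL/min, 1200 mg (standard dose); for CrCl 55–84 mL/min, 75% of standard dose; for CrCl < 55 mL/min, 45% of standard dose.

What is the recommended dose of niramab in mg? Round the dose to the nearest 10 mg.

540 mg

CrCl = (140 − 70) × 88.2 / (72 × 3.1) × 0.85 = 6174.0 / 223.20 × 0.85 ≈ 23.5 mL/min
CrCl ≈ 24 mL/min → bracket < 55 mL/min.
45% of 1200 mg = 540 mg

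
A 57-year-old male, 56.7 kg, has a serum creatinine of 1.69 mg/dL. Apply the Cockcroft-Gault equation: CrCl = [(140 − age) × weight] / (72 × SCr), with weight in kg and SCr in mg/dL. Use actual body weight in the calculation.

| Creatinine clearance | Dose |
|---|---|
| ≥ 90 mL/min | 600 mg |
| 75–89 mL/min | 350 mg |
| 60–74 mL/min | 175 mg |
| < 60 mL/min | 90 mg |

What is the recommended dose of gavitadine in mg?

90 mg

CrCl = (140 − 57) × 56.7 / (72 × 1.69) = 4706.1 / 121.68 ≈ 38.7 mL/min
CrCl ≈ 39 mL/min → bracket < 60 mL/min.
Dose for this bracket: 90 mg.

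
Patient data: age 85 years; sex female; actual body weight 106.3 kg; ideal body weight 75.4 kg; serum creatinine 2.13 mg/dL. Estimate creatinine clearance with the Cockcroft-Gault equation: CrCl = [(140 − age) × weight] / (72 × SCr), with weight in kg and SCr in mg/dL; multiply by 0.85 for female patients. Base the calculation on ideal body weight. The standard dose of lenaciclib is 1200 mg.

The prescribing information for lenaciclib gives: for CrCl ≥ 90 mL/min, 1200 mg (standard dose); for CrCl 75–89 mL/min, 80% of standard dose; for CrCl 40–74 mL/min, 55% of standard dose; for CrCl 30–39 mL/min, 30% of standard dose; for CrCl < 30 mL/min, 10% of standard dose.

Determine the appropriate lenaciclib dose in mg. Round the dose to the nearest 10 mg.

120 mg

CrCl = (140 − 85) × 75.4 / (72 × 2.13) × 0.85 = 4147.0 / 153.36 × 0.85 ≈ 23.0 mL/min
CrCl ≈ 23 mL/min → bracket < 30 mL/min.
10% of 1200 mg = 120 mg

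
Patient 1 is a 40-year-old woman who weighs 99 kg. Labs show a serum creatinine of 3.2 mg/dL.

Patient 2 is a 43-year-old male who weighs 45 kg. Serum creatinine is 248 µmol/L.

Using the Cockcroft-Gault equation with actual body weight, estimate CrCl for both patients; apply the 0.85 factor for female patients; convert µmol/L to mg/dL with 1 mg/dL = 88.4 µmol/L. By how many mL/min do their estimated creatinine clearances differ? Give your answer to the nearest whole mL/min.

15 mL/min

Patient 1: CrCl = (140 − 40) × 99 / (72 × 3.2) × 0.85 = 9900.0 / 230.40 × 0.85 ≈ 36.5 mL/min
Patient 2: SCr = 248 / 88.4 = 2.805 mg/dL
Patient 2: CrCl = (140 − 43) × 45 / (72 × 2.805) = 4365.0 / 201.96 ≈ 21.6 mL/min
|36.5 − 21.6| = 14.9 mL/min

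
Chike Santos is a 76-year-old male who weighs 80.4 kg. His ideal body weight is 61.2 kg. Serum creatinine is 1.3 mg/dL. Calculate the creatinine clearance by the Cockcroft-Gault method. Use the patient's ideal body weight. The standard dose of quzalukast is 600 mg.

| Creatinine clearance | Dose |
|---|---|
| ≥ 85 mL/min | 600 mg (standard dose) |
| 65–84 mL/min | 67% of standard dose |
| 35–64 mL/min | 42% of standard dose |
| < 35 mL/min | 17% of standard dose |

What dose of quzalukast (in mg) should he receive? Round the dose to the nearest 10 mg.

250 mg

CrCl = (140 − 76) × 61.2 / (72 × 1.3) = 3916.8 / 93.60 ≈ 41.8 mL/min
CrCl ≈ 42 mL/min → bracket 35–64 mL/min.
42% of 600 mg = 252 mg → 250 mg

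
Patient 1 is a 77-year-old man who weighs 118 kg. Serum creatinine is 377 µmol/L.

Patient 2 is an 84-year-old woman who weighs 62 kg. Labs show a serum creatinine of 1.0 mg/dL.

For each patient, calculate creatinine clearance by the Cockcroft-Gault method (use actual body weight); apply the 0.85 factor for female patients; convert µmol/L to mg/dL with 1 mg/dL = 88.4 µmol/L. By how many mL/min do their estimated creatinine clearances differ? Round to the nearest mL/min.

Patient 1: SCr = 377 / 88.4 = 4.265 mg/dL
Patient 1: CrCl = (140 − 77) × 118 / (72 × 4.265) = 7434.0 / 307.08 ≈ 24.2 mL/min
Patient 2: CrCl = (140 − 84) × 62 / (72 × 1) × 0.85 = 3472.0 / 72.00 × 0.85 ≈ 41.0 mL/min
|24.2 − 41.0| = 16.8 mL/min

17 mL/min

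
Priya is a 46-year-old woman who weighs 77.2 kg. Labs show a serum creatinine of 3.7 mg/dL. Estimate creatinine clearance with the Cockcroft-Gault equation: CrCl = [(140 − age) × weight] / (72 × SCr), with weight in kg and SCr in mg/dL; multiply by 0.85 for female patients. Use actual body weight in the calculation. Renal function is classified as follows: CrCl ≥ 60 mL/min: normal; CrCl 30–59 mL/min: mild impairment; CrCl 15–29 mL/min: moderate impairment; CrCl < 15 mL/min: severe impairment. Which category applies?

CrCl = (140 − 46) × 77.2 / (72 × 3.7) × 0.85 = 7256.8 / 266.40 × 0.85 ≈ 23.2 mL/min
23 mL/min falls in the 'moderate impairment' range.

moderate impairment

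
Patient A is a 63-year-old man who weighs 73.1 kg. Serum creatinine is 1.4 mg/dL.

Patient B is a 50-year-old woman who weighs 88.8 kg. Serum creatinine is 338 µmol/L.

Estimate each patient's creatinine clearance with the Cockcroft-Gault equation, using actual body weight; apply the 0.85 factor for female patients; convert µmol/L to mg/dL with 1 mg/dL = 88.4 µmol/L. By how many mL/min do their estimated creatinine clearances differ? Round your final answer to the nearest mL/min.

Patient A: CrCl = (140 − 63) × 73.1 / (72 × 1.4) = 5628.7 / 100.80 ≈ 55.8 mL/min
Patient B: SCr = 338 / 88.4 = 3.824 mg/dL
Patient B: CrCl = (140 − 50) × 88.8 / (72 × 3.824) × 0.85 = 7992.0 / 275.33 × 0.85 ≈ 24.7 mL/min
|55.8 − 24.7| = 31.1 mL/min

31 mL/min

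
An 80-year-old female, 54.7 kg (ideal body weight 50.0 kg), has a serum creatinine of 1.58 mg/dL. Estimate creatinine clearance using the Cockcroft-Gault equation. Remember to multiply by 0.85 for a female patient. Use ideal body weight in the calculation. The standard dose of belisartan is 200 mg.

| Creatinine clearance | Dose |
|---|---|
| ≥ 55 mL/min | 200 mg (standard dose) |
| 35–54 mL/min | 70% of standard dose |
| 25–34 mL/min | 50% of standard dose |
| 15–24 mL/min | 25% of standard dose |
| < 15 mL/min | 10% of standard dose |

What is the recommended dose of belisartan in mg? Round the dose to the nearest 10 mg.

50 mg

CrCl = (140 − 80) × 50 / (72 × 1.58) × 0.85 = 3000.0 / 113.76 × 0.85 ≈ 22.4 mL/min
CrCl ≈ 22 mL/min → bracket 15–24 mL/min.
25% of 200 mg = 50 mg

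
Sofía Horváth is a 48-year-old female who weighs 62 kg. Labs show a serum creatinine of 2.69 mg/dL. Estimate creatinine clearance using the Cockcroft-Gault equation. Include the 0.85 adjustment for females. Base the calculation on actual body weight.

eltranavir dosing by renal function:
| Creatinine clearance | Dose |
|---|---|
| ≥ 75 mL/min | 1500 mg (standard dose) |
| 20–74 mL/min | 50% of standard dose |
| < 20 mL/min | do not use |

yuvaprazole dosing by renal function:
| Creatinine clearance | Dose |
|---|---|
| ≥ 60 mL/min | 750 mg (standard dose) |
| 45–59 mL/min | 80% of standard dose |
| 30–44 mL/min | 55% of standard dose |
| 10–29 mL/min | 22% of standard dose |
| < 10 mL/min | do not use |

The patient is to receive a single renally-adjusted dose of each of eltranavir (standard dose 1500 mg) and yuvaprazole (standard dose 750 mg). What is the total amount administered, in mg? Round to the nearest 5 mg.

CrCl = (140 − 48) × 62 / (72 × 2.69) × 0.85 = 5704.0 / 193.68 × 0.85 ≈ 25.0 mL/min
CrCl ≈ 25 mL/min.
eltranavir: 20–74 mL/min → 50% of 1500 mg = 750 mg.
yuvaprazole: 10–29 mL/min → 22% of 750 mg = 165 mg.
Total = 750 + 165 = 915 mg.

915 mg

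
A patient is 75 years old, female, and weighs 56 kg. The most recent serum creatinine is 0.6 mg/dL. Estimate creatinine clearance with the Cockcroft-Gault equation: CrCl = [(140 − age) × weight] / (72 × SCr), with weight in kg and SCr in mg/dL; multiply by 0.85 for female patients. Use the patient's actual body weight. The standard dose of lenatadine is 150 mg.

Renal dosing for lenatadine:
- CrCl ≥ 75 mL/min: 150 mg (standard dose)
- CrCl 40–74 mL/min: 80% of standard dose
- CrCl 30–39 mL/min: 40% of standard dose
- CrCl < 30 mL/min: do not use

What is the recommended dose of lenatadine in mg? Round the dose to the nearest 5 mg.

120 mg

CrCl = (140 − 75) × 56 / (72 × 0.6) × 0.85 = 3640.0 / 43.20 × 0.85 ≈ 71.6 mL/min
CrCl ≈ 72 mL/min → bracket 40–74 mL/min.
80% of 150 mg = 120 mg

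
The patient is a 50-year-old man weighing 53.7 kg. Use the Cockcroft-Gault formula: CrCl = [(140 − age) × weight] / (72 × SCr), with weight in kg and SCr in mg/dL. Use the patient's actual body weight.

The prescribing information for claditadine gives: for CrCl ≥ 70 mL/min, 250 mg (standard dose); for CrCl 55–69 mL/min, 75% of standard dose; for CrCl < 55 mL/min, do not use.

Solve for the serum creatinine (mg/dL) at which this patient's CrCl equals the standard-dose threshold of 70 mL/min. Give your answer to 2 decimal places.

0.96 mg/dL

Standard dose requires CrCl ≥ 70 mL/min.
Set (140 − 50) × 53.7 / (72 × SCr) = 70
SCr = (140 − 50) × 53.7 / (72 × 70) = 0.959 mg/dL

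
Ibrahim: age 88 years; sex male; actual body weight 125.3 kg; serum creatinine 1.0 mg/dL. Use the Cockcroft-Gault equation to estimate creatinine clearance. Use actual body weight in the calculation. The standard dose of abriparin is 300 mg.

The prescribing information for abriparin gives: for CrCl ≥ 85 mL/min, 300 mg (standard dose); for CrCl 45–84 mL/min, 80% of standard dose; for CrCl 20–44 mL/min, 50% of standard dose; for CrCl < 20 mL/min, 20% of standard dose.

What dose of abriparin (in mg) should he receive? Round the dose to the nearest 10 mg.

CrCl = (140 − 88) × 125.3 / (72 × 1) = 6515.6 / 72.00 ≈ 90.5 mL/min
CrCl ≈ 90 mL/min → bracket ≥ 85 mL/min.
100% of 300 mg = 300 mg

300 mg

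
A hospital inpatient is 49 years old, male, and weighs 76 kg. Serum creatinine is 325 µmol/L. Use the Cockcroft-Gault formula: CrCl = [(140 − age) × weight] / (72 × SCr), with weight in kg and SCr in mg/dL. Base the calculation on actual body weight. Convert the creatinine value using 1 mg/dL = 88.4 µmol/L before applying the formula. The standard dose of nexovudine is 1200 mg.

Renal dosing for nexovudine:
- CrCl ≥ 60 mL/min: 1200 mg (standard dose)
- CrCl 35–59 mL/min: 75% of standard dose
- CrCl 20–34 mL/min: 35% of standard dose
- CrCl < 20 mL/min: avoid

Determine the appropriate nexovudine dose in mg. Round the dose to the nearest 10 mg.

420 mg

SCr = 325 / 88.4 = 3.676 mg/dL
CrCl = (140 − 49) × 76 / (72 × 3.676) = 6916.0 / 264.67 ≈ 26.1 mL/min
CrCl ≈ 26 mL/min → bracket 20–34 mL/min.
35% of 1200 mg = 420 mg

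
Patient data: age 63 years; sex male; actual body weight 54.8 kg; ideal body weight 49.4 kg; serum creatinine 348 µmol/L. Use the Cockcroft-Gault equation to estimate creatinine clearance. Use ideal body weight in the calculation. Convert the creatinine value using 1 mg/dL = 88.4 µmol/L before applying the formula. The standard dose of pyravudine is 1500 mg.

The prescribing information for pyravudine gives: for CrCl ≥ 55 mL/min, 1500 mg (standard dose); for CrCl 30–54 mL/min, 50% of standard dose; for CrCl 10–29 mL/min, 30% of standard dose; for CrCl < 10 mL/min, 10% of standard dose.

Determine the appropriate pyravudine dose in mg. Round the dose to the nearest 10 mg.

SCr = 348 / 88.4 = 3.937 mg/dL
CrCl = (140 − 63) × 49.4 / (72 × 3.937) = 3803.8 / 283.46 ≈ 13.4 mL/min
CrCl ≈ 13 mL/min → bracket 10–29 mL/min.
30% of 1500 mg = 450 mg

450 mg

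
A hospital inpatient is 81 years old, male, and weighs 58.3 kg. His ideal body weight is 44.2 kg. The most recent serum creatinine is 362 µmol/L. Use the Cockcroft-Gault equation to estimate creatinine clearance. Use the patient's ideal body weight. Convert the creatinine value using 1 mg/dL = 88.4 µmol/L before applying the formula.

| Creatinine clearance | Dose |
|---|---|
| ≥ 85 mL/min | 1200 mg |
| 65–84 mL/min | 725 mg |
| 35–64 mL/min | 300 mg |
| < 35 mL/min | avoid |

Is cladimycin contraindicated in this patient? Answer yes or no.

SCr = 362 / 88.4 = 4.095 mg/dL
CrCl = (140 − 81) × 44.2 / (72 × 4.095) = 2607.8 / 294.84 ≈ 8.8 mL/min
CrCl ≈ 9 mL/min, which is < 35 mL/min.

yes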